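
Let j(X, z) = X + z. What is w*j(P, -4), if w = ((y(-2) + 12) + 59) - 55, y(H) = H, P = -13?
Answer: -238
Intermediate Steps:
w = 14 (w = ((-2 + 12) + 59) - 55 = (10 + 59) - 55 = 69 - 55 = 14)
w*j(P, -4) = 14*(-13 - 4) = 14*(-17) = -238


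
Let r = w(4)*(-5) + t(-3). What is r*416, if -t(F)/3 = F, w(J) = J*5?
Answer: -37856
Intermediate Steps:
w(J) = 5*J
t(F) = -3*F
r = -91 (r = (5*4)*(-5) - 3*(-3) = 20*(-5) + 9 = -100 + 9 = -91)
r*416 = -91*416 = -37856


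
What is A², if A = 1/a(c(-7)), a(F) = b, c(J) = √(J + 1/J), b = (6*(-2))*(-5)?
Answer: 1/3600 ≈ 0.00027778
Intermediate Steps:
b = 60 (b = -12*(-5) = 60)
a(F) = 60
A = 1/60 ≈ 0.016667
A² = (1/60)² = 1/3600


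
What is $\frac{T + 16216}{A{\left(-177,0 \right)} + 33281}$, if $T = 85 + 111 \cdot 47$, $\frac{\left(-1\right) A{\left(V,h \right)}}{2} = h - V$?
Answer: $\frac{21518}{32927} \approx 0.65351$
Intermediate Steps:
$A{\left(V,h \right)} = - 2 h + 2 V$ ($A{\left(V,h \right)} = - 2 \left(h - V\right) = - 2 h + 2 V$)
$T = 5302$ ($T = 85 + 5217 = 5302$)
$\frac{T + 16216}{A{\left(-177,0 \right)} + 33281} = \frac{5302 + 16216}{\left(\left(-2\right) 0 + 2 \left(-177\right)\right) + 33281} = \frac{21518}{\left(0 - 354\right) + 33281} = \frac{21518}{-354 + 33281} = \frac{21518}{32927}$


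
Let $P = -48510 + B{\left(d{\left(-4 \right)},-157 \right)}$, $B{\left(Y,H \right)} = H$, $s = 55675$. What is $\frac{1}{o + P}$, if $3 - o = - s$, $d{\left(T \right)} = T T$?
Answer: $\frac{1}{7011} \approx 0.00014263$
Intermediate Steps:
$d{\left(T \right)} = T^{2}$
$o = 55678$ ($o = 3 - \left(-1\right) 55675 = 3 - -55675 = 3 + 55675 = 55678$)
$P = -48667$ ($P = -48510 - 157 = -48667$)
$\frac{1}{o + P} = \frac{1}{55678 - 48667} = \frac{1}{7011}$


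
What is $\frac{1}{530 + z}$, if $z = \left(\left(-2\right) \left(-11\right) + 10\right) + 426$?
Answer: $\frac{1}{988} \approx 0.0010121$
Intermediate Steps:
$z = 458$ ($z = \left(22 + 10\right) + 426 = 32 + 426 = 458$)
$\frac{1}{530 + z} = \frac{1}{530 + 458} = \frac{1}{988}$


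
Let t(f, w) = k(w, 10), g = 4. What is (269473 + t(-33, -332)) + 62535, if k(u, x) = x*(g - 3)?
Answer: 332018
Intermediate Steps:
k(u, x) = x (k(u, x) = x*(4 - 3) = x*1 = x)
t(f, w) = 10
(269473 + t(-33, -332)) + 62535 = (269473 + 10) + 62535 = 269483 + 62535 = 332018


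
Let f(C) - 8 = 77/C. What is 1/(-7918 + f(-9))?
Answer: -9/71267 ≈ -0.00012629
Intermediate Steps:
f(C) = 8 + 77/C
1/(-7918 + f(-9)) = 1/(-7918 + (8 + 77/(-9))) = 1/(-7918 + (8 + 77*(-⅑))) = 1/(-7918 + (8 - 77/9)) = 1/(-7918 - 5/9) = 1/(-71267/9) = -9/71267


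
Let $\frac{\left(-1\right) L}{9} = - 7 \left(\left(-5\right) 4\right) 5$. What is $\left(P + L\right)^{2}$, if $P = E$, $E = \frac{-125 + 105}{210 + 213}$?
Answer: $\frac{7101798606400}{178929} \approx 3.9691 \cdot 10^{7}$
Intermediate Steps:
$L = -6300$ ($L = - 9 - 7 \left(\left(-5\right) 4\right) 5 = - 9 \left(-7\right) \left(-20\right) 5 = - 9 \cdot 140 \cdot 5 = \left(-9\right) 700 = -6300$)
$E = - \frac{20}{423} \approx -0.047281$
$P = - \frac{20}{423} \approx -0.047281$
$\left(P + L\right)^{2} = \left(- \frac{20}{423} - 6300\right)^{2} = \left(- \frac{2664920}{423}\right)^{2} = \frac{7101798606400}{178929}$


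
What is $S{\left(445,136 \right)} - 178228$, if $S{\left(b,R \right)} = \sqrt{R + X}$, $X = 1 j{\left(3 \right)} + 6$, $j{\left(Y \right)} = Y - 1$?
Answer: $-178216$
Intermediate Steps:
$j{\left(Y \right)} = -1 + Y$ ($j{\left(Y \right)} = Y - 1 = -1 + Y$)
$X = 8$ ($X = 1 \left(-1 + 3\right) + 6 = 1 \cdot 2 + 6 = 2 + 6 = 8$)
$S{\left(b,R \right)} = \sqrt{8 + R}$ ($S{\left(b,R \right)} = \sqrt{R + 8} = \sqrt{8 + R}$)
$S{\left(445,136 \right)} - 178228 = \sqrt{8 + 136} - 178228 = \sqrt{144} - 178228 = 12 - 178228 = -178216$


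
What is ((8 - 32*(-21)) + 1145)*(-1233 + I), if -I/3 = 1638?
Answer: -11218275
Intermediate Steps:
I = -4914 (I = -3*1638 = -4914)
((8 - 32*(-21)) + 1145)*(-1233 + I) = ((8 - 32*(-21)) + 1145)*(-1233 - 4914) = ((8 + 672) + 1145)*(-6147) = (680 + 1145)*(-6147) = 1825*(-6147) = -11218275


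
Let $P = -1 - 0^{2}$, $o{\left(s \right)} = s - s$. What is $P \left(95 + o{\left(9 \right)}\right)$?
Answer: $-95$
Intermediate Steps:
$o{\left(s \right)} = 0$
$P = -1$ ($P = -1 - 0 = -1 + 0 = -1$)
$P \left(95 + o{\left(9 \right)}\right) = - (95 + 0) = \left(-1\right) 95 = -95$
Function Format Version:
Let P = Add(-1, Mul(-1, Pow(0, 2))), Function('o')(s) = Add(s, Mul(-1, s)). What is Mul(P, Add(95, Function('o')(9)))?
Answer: -95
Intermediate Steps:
Function('o')(s) = 0
P = -1 (P = Add(-1, Mul(-1, 0)) = Add(-1, 0) = -1)
Mul(P, Add(95, Function('o')(9))) = Mul(-1, Add(95, 0)) = Mul(-1, 95) = -95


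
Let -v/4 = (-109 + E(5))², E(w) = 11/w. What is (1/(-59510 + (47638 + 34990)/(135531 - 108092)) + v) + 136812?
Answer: 3722282925501137/40820306550 ≈ 91187.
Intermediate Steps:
v = -1140624/25 (v = -4*(-109 + 11/5)² = -4*(-534/5)² = -4*285156/25 = -1140624/25 ≈ -45625.)
(1/(-59510 + (47638 + 34990)/(135531 - 108092)) + v) + 136812 = (1/(-59510 + (47638 + 34990)/(135531 - 108092)) - 1140624/25) + 136812 = (1/(-59510 + 82628/27439) - 1140624/25) + 136812 = (1/(-1632812262/27439) - 1140624/25) + 136812 = (-27439/1632812262 - 1140624/25) + 136812 = -1862424854217463/40820306550 + 136812 = 3722282925501137/40820306550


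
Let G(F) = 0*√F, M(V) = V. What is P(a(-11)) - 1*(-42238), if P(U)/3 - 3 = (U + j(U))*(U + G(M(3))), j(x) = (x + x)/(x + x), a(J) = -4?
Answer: 42283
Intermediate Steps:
G(F) = 0
j(x) = 1 (j(x) = (2*x)/((2*x)) = (2*x)*(1/(2*x)) = 1)
P(U) = 9 + 3*U*(1 + U) (P(U) = 9 + 3*((U + 1)*(U + 0)) = 9 + 3*((1 + U)*U) = 9 + 3*(U*(1 + U)) = 9 + 3*U*(1 + U))
P(a(-11)) - 1*(-42238) = (9 + 3*(-4) + 3*(-4)²) - 1*(-42238) = (9 - 12 + 3*16) + 42238 = (9 - 12 + 48) + 42238 = 45 + 42238 = 42283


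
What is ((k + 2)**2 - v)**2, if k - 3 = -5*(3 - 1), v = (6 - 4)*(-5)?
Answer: 1225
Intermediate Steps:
v = -10 (v = 2*(-5) = -10)
k = -7 (k = 3 - 5*(3 - 1) = 3 - 5*2 = 3 - 10 = -7)
((k + 2)**2 - v)**2 = ((-7 + 2)**2 - 1*(-10))**2 = ((-5)**2 + 10)**2 = (25 + 10)**2 = 35**2 = 1225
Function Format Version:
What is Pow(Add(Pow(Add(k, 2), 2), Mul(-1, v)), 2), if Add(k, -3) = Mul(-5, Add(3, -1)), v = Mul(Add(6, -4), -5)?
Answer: 1225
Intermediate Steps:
v = -10 (v = Mul(2, -5) = -10)
k = -7 (k = Add(3, Mul(-5, Add(3, -1))) = Add(3, Mul(-5, 2)) = Add(3, -10) = -7)
Pow(Add(Pow(Add(k, 2), 2), Mul(-1, v)), 2) = Pow(Add(Pow(Add(-7, 2), 2), Mul(-1, -10)), 2) = Pow(Add(Pow(-5, 2), 10), 2) = Pow(Add(25, 10), 2) = Pow(35, 2) = 1225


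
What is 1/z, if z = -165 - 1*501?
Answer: -1/666 ≈ -0.0015015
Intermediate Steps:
z = -666 (z = -165 - 501 = -666)
1/z = 1/(-666) = -1/666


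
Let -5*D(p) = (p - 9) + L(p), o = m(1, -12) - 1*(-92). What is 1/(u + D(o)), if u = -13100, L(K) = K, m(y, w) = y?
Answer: -5/65677 ≈ -7.6130e-5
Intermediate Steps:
o = 93 (o = 1 - 1*(-92) = 1 + 92 = 93)
D(p) = 9/5 - 2*p/5 (D(p) = -((p - 9) + p)/5 = -((-9 + p) + p)/5 = -(-9 + 2*p)/5 = 9/5 - 2*p/5)
1/(u + D(o)) = 1/(-13100 + (9/5 - ⅖*93)) = 1/(-13100 + (9/5 - 186/5)) = 1/(-13100 - 177/5) = 1/(-65677/5) = -5/65677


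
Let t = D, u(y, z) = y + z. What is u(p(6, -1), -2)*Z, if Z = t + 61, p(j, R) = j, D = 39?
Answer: 400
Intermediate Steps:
t = 39
Z = 100 (Z = 39 + 61 = 100)
u(p(6, -1), -2)*Z = (6 - 2)*100 = 4*100 = 400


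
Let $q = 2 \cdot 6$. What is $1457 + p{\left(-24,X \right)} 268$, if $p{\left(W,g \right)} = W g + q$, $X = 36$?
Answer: $-226879$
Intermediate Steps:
$q = 12$
$p{\left(W,g \right)} = 12 + W g$ ($p{\left(W,g \right)} = W g + 12 = 12 + W g$)
$1457 + p{\left(-24,X \right)} 268 = 1457 + \left(12 - 864\right) 268 = 1457 - 228336 = -226879$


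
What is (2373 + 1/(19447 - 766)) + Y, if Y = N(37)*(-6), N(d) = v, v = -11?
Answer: 45562960/18681 ≈ 2439.0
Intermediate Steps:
N(d) = -11
Y = 66 (Y = -11*(-6) = 66)
(2373 + 1/(19447 - 766)) + Y = (2373 + 1/(19447 - 766)) + 66 = (2373 + 1/18681) + 66 = 44330014/18681 + 66 = 45562960/18681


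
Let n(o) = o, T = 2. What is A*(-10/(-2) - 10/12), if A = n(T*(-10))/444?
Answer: -125/666 ≈ -0.18769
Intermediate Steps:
A = -5/111 (A = (2*(-10))/444 = -20*1/444 = -5/111 ≈ -0.045045)
A*(-10/(-2) - 10/12) = -5*(-10/(-2) - 10/12)/111 = -5*(-10*(-½) - 10*1/12)/111 = -5*(5 - ⅚)/111 = -5/111*25/6 = -125/666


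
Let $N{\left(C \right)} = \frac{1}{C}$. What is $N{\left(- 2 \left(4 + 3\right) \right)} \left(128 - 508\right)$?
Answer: $\frac{190}{7} \approx 27.143$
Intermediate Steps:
$N{\left(- 2 \left(4 + 3\right) \right)} \left(128 - 508\right) = \frac{128 - 508}{\left(-2\right) \left(4 + 3\right)} = \frac{1}{\left(-2\right) 7} \left(-380\right) = \frac{1}{-14} \left(-380\right) = \left(- \frac{1}{14}\right) \left(-380\right) = \frac{190}{7}$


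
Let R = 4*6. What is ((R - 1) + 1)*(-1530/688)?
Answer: -2295/43 ≈ -53.372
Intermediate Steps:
R = 24
((R - 1) + 1)*(-1530/688) = ((24 - 1) + 1)*(-1530/688) = (23 + 1)*(-1530*1/688) = 24*(-765/344) = -2295/43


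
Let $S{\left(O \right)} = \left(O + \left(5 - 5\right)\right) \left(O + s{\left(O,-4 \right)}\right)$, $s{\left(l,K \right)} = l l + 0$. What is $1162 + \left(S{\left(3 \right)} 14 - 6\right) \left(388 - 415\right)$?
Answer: $-12284$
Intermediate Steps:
$s{\left(l,K \right)} = l^{2}$ ($s{\left(l,K \right)} = l^{2} + 0 = l^{2}$)
$S{\left(O \right)} = O \left(O + O^{2}\right)$ ($S{\left(O \right)} = \left(O + \left(5 - 5\right)\right) \left(O + O^{2}\right) = \left(O + 0\right) \left(O + O^{2}\right) = O \left(O + O^{2}\right)$)
$1162 + \left(S{\left(3 \right)} 14 - 6\right) \left(388 - 415\right) = 1162 + \left(3^{2} \left(1 + 3\right) 14 - 6\right) \left(388 - 415\right) = 1162 + \left(9 \cdot 4 \cdot 14 - 6\right) \left(388 - 415\right) = 1162 + \left(36 \cdot 14 - 6\right) \left(-27\right) = 1162 + \left(504 - 6\right) \left(-27\right) = 1162 + 498 \left(-27\right) = 1162 - 13446 = -12284$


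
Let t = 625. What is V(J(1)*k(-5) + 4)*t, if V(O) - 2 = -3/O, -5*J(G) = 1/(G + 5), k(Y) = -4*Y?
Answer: 1375/2 ≈ 687.50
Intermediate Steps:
J(G) = -1/(5*(5 + G)) (J(G) = -1/(5*(G + 5)) = -1/(5*(5 + G)))
V(O) = 2 - 3/O
V(J(1)*k(-5) + 4)*t = (2 - 3/((-1/(25 + 5*1))*(-4*(-5)) + 4))*625 = (2 - 3/(-1/(25 + 5)*20 + 4))*625 = (2 - 3/(-1/30*20 + 4))*625 = (2 - 3/(-⅔ + 4))*625 = (2 - 3/10/3)*625 = (2 - 3*3/10)*625 = (2 - 9/10)*625 = (11/10)*625 = 1375/2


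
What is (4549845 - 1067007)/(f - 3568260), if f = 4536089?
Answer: 3482838/967829 ≈ 3.5986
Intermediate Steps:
(4549845 - 1067007)/(f - 3568260) = (4549845 - 1067007)/(4536089 - 3568260) = 3482838/967829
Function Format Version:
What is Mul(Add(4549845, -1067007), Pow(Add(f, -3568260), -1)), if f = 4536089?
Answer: Rational(3482838, 967829) ≈ 3.5986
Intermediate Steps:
Mul(Add(4549845, -1067007), Pow(Add(f, -3568260), -1)) = Mul(Add(4549845, -1067007), Pow(Add(4536089, -3568260), -1)) = Mul(3482838, Pow(967829, -1)) = Mul(3482838, Rational(1, 967829)) = Rational(3482838, 967829)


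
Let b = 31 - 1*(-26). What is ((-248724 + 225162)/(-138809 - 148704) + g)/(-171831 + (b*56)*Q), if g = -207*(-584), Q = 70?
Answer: 11585631702/4946086139 ≈ 2.3424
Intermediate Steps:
g = 120888
b = 57 (b = 31 + 26 = 57)
((-248724 + 225162)/(-138809 - 148704) + g)/(-171831 + (b*56)*Q) = ((-248724 + 225162)/(-138809 - 148704) + 120888)/(-171831 + (57*56)*70) = (-23562/(-287513) + 120888)/(-171831 + 3192*70) = (-23562*(-1/287513) + 120888)/(-171831 + 223440) = (23562/287513 + 120888)/51609 = (34756895106/287513)*(1/51609) = 11585631702/4946086139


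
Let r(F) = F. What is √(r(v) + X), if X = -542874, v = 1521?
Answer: I*√541353 ≈ 735.77*I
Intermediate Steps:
√(r(v) + X) = √(1521 - 542874) = √(-541353) = I*√541353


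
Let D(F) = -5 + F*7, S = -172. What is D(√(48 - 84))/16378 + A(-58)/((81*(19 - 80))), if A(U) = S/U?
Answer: -2124953/2346787242 + 21*I/8189 ≈ -0.00090547 + 0.0025644*I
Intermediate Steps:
A(U) = -172/U
D(F) = -5 + 7*F
D(√(48 - 84))/16378 + A(-58)/((81*(19 - 80))) = (-5 + 7*√(48 - 84))/16378 + (-172/(-58))/((81*(19 - 80))) = (-5 + 7*√(-36))*(1/16378) + (-172*(-1/58))/((81*(-61))) = (-5 + 7*(6*I))*(1/16378) + (86/29)/(-4941) = (-5 + 42*I)*(1/16378) + (86/29)*(-1/4941) = (-5/16378 + 21*I/8189) - 86/143289 = -2124953/2346787242 + 21*I/8189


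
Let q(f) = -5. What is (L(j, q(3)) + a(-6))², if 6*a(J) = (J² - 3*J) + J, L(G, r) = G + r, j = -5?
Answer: 4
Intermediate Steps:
a(J) = -J/3 + J²/6 (a(J) = ((J² - 3*J) + J)/6 = (J² - 2*J)/6 = -J/3 + J²/6)
(L(j, q(3)) + a(-6))² = ((-5 - 5) + (⅙)*(-6)*(-2 - 6))² = (-10 + (⅙)*(-6)*(-8))² = (-10 + 8)² = (-2)² = 4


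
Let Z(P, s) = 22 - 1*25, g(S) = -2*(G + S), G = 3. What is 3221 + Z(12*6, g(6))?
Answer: 3218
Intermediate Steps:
g(S) = -6 - 2*S (g(S) = -2*(3 + S) = -6 - 2*S)
Z(P, s) = -3 (Z(P, s) = 22 - 25 = -3)
3221 + Z(12*6, g(6)) = 3221 - 3 = 3218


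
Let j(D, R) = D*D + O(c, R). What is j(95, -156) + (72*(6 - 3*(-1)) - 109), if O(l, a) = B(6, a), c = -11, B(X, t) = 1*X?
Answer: 9570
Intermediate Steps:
B(X, t) = X
O(l, a) = 6
j(D, R) = 6 + D**2 (j(D, R) = D*D + 6 = D**2 + 6 = 6 + D**2)
j(95, -156) + (72*(6 - 3*(-1)) - 109) = (6 + 95**2) + (72*(6 - 3*(-1)) - 109) = (6 + 9025) + (72*(6 + 3) - 109) = 9031 + (72*9 - 109) = 9031 + (648 - 109) = 9031 + 539 = 9570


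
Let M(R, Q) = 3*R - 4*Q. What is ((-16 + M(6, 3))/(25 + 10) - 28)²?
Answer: 39204/49 ≈ 800.08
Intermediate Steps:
M(R, Q) = -4*Q + 3*R
((-16 + M(6, 3))/(25 + 10) - 28)² = ((-16 + (-4*3 + 3*6))/(25 + 10) - 28)² = ((-16 + (-12 + 18))/35 - 28)² = ((-16 + 6)*(1/35) - 28)² = (-10*1/35 - 28)² = (-2/7 - 28)² = (-198/7)² = 39204/49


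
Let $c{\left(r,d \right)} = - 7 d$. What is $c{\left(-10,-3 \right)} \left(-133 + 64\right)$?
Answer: $-1449$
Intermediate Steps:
$c{\left(-10,-3 \right)} \left(-133 + 64\right) = \left(-7\right) \left(-3\right) \left(-133 + 64\right) = 21 \left(-69\right) = -1449$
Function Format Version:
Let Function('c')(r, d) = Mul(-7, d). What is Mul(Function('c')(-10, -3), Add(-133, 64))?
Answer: -1449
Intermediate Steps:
Mul(Function('c')(-10, -3), Add(-133, 64)) = Mul(Mul(-7, -3), Add(-133, 64)) = Mul(21, -69) = -1449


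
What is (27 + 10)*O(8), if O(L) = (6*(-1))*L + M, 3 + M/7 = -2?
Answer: -3071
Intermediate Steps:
M = -35 (M = -21 + 7*(-2) = -21 - 14 = -35)
O(L) = -35 - 6*L (O(L) = (6*(-1))*L - 35 = -6*L - 35 = -35 - 6*L)
(27 + 10)*O(8) = (27 + 10)*(-35 - 6*8) = 37*(-35 - 48) = 37*(-83) = -3071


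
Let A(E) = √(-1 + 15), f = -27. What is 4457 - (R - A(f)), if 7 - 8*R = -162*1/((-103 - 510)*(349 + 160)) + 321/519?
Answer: 962164340777/215915764 + √14 ≈ 4459.9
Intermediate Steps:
R = 172219371/215915764 (R = 7/8 - (-162*1/((-103 - 510)*(349 + 160)) + 321/519)/8 = 7/8 - (-162/(509*(-613)) + 321*(1/519))/8 = 7/8 - (-162/(-312017) + 107/173)/8 = 7/8 - (-162*(-1/312017) + 107/173)/8 = 7/8 - (162/312017 + 107/173)/8 = 7/8 - ⅛*33413845/53978941 = 7/8 - 33413845/431831528 = 172219371/215915764 ≈ 0.79762)
A(E) = √14
4457 - (R - A(f)) = 4457 - (172219371/215915764 - √14) = 4457 + (-172219371/215915764 + √14) = 962164340777/215915764 + √14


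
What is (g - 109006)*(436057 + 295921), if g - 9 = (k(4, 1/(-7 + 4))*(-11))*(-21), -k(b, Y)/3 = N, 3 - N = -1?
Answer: -81812449082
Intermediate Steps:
N = 4 (N = 3 - 1*(-1) = 3 + 1 = 4)
k(b, Y) = -12 (k(b, Y) = -3*4 = -12)
g = -2763 (g = 9 - 12*(-11)*(-21) = 9 + 132*(-21) = 9 - 2772 = -2763)
(g - 109006)*(436057 + 295921) = (-2763 - 109006)*(436057 + 295921) = -111769*731978 = -81812449082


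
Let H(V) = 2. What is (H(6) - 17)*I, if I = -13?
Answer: 195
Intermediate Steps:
(H(6) - 17)*I = (2 - 17)*(-13) = -15*(-13) = 195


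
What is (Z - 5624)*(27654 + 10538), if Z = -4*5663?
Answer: -1079916992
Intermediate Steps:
Z = -22652
(Z - 5624)*(27654 + 10538) = (-22652 - 5624)*(27654 + 10538) = -28276*38192 = -1079916992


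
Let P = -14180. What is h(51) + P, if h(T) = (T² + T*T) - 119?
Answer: -9097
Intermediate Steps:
h(T) = -119 + 2*T² (h(T) = (T² + T²) - 119 = 2*T² - 119 = -119 + 2*T²)
h(51) + P = (-119 + 2*51²) - 14180 = (-119 + 2*2601) - 14180 = (-119 + 5202) - 14180 = 5083 - 14180 = -9097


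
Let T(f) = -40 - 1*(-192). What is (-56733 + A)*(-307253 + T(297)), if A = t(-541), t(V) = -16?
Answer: 17427674649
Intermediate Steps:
T(f) = 152 (T(f) = -40 + 192 = 152)
A = -16
(-56733 + A)*(-307253 + T(297)) = (-56733 - 16)*(-307253 + 152) = -56749*(-307101) = 17427674649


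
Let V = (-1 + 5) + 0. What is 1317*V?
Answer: 5268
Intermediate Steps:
V = 4 (V = 4 + 0 = 4)
1317*V = 1317*4 = 5268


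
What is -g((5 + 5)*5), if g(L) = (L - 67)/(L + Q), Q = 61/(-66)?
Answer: 1122/3239 ≈ 0.34640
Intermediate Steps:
Q = -61/66 (Q = 61*(-1/66) = -61/66 ≈ -0.92424)
g(L) = (-67 + L)/(-61/66 + L) (g(L) = (L - 67)/(L - 61/66) = (-67 + L)/(-61/66 + L))
-g((5 + 5)*5) = -66*(-67 + (5 + 5)*5)/(-61 + 66*((5 + 5)*5)) = -66*(-67 + 10*5)/(-61 + 66*(10*5)) = -66*(-67 + 50)/(-61 + 66*50) = -66*(-17)/(-61 + 3300) = -66*(-17)/3239 = -1*(-1122/3239) = 1122/3239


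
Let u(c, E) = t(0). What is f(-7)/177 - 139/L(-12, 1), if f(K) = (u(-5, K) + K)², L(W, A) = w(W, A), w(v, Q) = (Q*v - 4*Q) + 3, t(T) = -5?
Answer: 8825/767 ≈ 11.506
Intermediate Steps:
w(v, Q) = 3 - 4*Q + Q*v (w(v, Q) = (-4*Q + Q*v) + 3 = 3 - 4*Q + Q*v)
L(W, A) = 3 - 4*A + A*W
u(c, E) = -5
f(K) = (-5 + K)²
f(-7)/177 - 139/L(-12, 1) = (-5 - 7)²/177 - 139/(3 - 4*1 + 1*(-12)) = (-12)²*(1/177) - 139/(3 - 4 - 12) = 144*(1/177) - 139/(-13) = 48/59 - 139*(-1/13) = 48/59 + 139/13 = 8825/767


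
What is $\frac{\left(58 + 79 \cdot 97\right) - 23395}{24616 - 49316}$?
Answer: $\frac{7837}{12350} \approx 0.63457$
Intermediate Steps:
$\frac{\left(58 + 79 \cdot 97\right) - 23395}{24616 - 49316} = \frac{\left(58 + 7663\right) - 23395}{-24700} = \left(7721 - 23395\right) \left(- \frac{1}{24700}\right) = \left(-15674\right) \left(- \frac{1}{24700}\right) = \frac{7837}{12350}$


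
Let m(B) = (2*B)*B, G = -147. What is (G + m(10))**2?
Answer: 2809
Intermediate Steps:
m(B) = 2*B**2
(G + m(10))**2 = (-147 + 2*10**2)**2 = (-147 + 2*100)**2 = (-147 + 200)**2 = 53**2 = 2809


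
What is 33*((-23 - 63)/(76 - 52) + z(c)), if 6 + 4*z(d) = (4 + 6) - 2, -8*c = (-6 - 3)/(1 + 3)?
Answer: -407/4 ≈ -101.75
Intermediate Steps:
c = 9/32 (c = -(-6 - 3)/(8*(1 + 3)) = -(-9)/(8*4) = -1/8*(-9/4) = 9/32 ≈ 0.28125)
z(d) = 1/2 (z(d) = -3/2 + ((4 + 6) - 2)/4 = -3/2 + (10 - 2)/4 = -3/2 + (1/4)*8 = -3/2 + 2 = 1/2)
33*((-23 - 63)/(76 - 52) + z(c)) = 33*((-23 - 63)/(76 - 52) + 1/2) = 33*(-86/24 + 1/2) = 33*(-86*1/24 + 1/2) = 33*(-43/12 + 1/2) = 33*(-37/12) = -407/4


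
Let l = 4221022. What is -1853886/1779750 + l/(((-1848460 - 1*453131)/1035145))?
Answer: -144007225940944169/75856603375 ≈ -1.8984e+6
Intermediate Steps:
-1853886/1779750 + l/(((-1848460 - 1*453131)/1035145)) = -1853886/1779750 + 4221022/(((-1848460 - 1*453131)/1035145)) = -1853886*1/1779750 + 4221022/(((-1848460 - 453131)*(1/1035145))) = -308981/296625 + 4221022/((-2301591*1/1035145)) = -308981/296625 + 4221022/(-2301591/1035145) = -308981/296625 + 4221022*(-1035145/2301591) = -308981/296625 - 4369369818190/2301591 = -144007225940944169/75856603375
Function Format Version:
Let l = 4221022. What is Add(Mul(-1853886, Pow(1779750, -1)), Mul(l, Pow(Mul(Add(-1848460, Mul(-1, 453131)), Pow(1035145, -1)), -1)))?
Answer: Rational(-144007225940944169, 75856603375) ≈ -1.8984e+6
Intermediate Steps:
Add(Mul(-1853886, Pow(1779750, -1)), Mul(l, Pow(Mul(Add(-1848460, Mul(-1, 453131)), Pow(1035145, -1)), -1))) = Add(Mul(-1853886, Pow(1779750, -1)), Mul(4221022, Pow(Mul(Add(-1848460, Mul(-1, 453131)), Pow(1035145, -1)), -1))) = Add(Mul(-1853886, Rational(1, 1779750)), Mul(4221022, Pow(Mul(Add(-1848460, -453131), Rational(1, 1035145)), -1))) = Add(Rational(-308981, 296625), Mul(4221022, Pow(Mul(-2301591, Rational(1, 1035145)), -1))) = Add(Rational(-308981, 296625), Mul(4221022, Pow(Rational(-2301591, 1035145), -1))) = Add(Rational(-308981, 296625), Mul(4221022, Rational(-1035145, 2301591))) = Add(Rational(-308981, 296625), Rational(-4369369818190, 2301591)) = Rational(-144007225940944169, 75856603375)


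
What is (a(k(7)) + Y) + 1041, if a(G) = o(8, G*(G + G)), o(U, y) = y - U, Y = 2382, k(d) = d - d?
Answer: 3415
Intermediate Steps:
k(d) = 0
a(G) = -8 + 2*G² (a(G) = G*(G + G) - 1*8 = G*(2*G) - 8 = 2*G² - 8 = -8 + 2*G²)
(a(k(7)) + Y) + 1041 = ((-8 + 2*0²) + 2382) + 1041 = ((-8 + 2*0) + 2382) + 1041 = ((-8 + 0) + 2382) + 1041 = (-8 + 2382) + 1041 = 2374 + 1041 = 3415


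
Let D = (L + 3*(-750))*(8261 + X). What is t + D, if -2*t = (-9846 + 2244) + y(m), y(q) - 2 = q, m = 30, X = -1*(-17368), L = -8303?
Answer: -270459052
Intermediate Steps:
X = 17368
y(q) = 2 + q
t = 3785 (t = -((-9846 + 2244) + (2 + 30))/2 = -(-7602 + 32)/2 = -½*(-7570) = 3785)
D = -270462837 (D = (-8303 + 3*(-750))*(8261 + 17368) = (-8303 - 2250)*25629 = -10553*25629 = -270462837)
t + D = 3785 - 270462837 = -270459052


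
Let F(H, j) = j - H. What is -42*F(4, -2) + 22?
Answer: 274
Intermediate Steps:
-42*F(4, -2) + 22 = -42*(-2 - 1*4) + 22 = -42*(-2 - 4) + 22 = -42*(-6) + 22 = 252 + 22 = 274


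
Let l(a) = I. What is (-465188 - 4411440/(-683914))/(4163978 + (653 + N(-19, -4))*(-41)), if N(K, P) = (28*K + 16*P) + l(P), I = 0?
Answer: -183051884/1637632073 ≈ -0.11178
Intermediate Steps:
l(a) = 0
N(K, P) = 16*P + 28*K (N(K, P) = (28*K + 16*P) + 0 = (16*P + 28*K) + 0 = 16*P + 28*K)
(-465188 - 4411440/(-683914))/(4163978 + (653 + N(-19, -4))*(-41)) = (-465188 - 4411440/(-683914))/(4163978 + (653 + (16*(-4) + 28*(-19)))*(-41)) = (-465188 - 4411440*(-1/683914))/(4163978 + (653 + (-64 - 532))*(-41)) = (-465188 + 200520/31087)/(4163978 + (653 - 596)*(-41)) = -14461098836/(31087*(4163978 + 57*(-41))) = -14461098836/(31087*(4163978 - 2337)) = -14461098836/31087/4161641 = -14461098836/31087*1/4161641 = -183051884/1637632073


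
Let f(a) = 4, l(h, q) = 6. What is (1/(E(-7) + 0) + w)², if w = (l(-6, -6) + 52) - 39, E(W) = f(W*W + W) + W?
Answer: 3136/9 ≈ 348.44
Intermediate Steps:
E(W) = 4 + W
w = 19 (w = (6 + 52) - 39 = 58 - 39 = 19)
(1/(E(-7) + 0) + w)² = (1/((4 - 7) + 0) + 19)² = (1/(-3 + 0) + 19)² = (1/(-3) + 19)² = (-⅓ + 19)² = (56/3)² = 3136/9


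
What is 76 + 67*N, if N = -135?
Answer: -8969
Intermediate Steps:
76 + 67*N = 76 + 67*(-135) = 76 - 9045 = -8969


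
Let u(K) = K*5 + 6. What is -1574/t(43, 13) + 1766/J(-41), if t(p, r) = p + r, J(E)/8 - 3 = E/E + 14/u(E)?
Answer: 614585/21896 ≈ 28.068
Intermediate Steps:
u(K) = 6 + 5*K (u(K) = 5*K + 6 = 6 + 5*K)
J(E) = 32 + 112/(6 + 5*E) (J(E) = 24 + 8*(E/E + 14/(6 + 5*E)) = 24 + 8*(1 + 14/(6 + 5*E)) = 24 + (8 + 112/(6 + 5*E)) = 32 + 112/(6 + 5*E))
-1574/t(43, 13) + 1766/J(-41) = -1574/(43 + 13) + 1766/((16*(19 + 10*(-41))/(6 + 5*(-41)))) = -1574/56 + 1766/((16*(19 - 410)/(6 - 205))) = -1574*1/56 + 1766/((16*(-391)/(-199))) = -787/28 + 1766/((16*(-1/199)*(-391))) = -787/28 + 1766/(6256/199) = -787/28 + 1766*(199/6256) = -787/28 + 175717/3128 = 614585/21896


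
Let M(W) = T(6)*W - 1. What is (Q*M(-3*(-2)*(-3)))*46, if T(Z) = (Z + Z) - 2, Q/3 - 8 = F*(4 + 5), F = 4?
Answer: -1099032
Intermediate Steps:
Q = 132 (Q = 24 + 3*(4*(4 + 5)) = 24 + 3*(4*9) = 24 + 3*36 = 24 + 108 = 132)
T(Z) = -2 + 2*Z (T(Z) = 2*Z - 2 = -2 + 2*Z)
M(W) = -1 + 10*W (M(W) = (-2 + 2*6)*W - 1 = (-2 + 12)*W - 1 = 10*W - 1 = -1 + 10*W)
(Q*M(-3*(-2)*(-3)))*46 = (132*(-1 + 10*(-3*(-2)*(-3))))*46 = (132*(-1 + 10*(6*(-3))))*46 = (132*(-1 + 10*(-18)))*46 = (132*(-1 - 180))*46 = (132*(-181))*46 = -23892*46 = -1099032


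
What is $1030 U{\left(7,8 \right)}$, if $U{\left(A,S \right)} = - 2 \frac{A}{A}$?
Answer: $-2060$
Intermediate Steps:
$U{\left(A,S \right)} = -2$ ($U{\left(A,S \right)} = \left(-2\right) 1 = -2$)
$1030 U{\left(7,8 \right)} = 1030 \left(-2\right) = -2060$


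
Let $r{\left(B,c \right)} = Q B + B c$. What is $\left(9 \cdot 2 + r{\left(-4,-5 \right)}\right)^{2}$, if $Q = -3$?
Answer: $2500$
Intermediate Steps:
$r{\left(B,c \right)} = - 3 B + B c$
$\left(9 \cdot 2 + r{\left(-4,-5 \right)}\right)^{2} = \left(9 \cdot 2 - 4 \left(-3 - 5\right)\right)^{2} = \left(18 - -32\right)^{2} = \left(18 + 32\right)^{2} = 50^{2} = 2500$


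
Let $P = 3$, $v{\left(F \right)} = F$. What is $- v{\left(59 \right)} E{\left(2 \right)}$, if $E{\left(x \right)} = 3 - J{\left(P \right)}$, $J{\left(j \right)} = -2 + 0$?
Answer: $-295$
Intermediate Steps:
$J{\left(j \right)} = -2$
$E{\left(x \right)} = 5$ ($E{\left(x \right)} = 3 - -2 = 3 + 2 = 5$)
$- v{\left(59 \right)} E{\left(2 \right)} = \left(-1\right) 59 \cdot 5 = \left(-59\right) 5 = -295$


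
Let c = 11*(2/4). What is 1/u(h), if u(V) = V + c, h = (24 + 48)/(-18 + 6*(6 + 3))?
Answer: 2/15 ≈ 0.13333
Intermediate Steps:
c = 11/2 (c = 11*(2*(¼)) = 11*(½) = 11/2 ≈ 5.5000)
h = 2 (h = 72/(-18 + 6*9) = 72/(-18 + 54) = 72/36 = 72*(1/36) = 2)
u(V) = 11/2 + V (u(V) = V + 11/2 = 11/2 + V)
1/u(h) = 1/(11/2 + 2) = 1/(15/2) = 2/15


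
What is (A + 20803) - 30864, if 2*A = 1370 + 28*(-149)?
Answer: -11462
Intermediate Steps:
A = -1401 (A = (1370 + 28*(-149))/2 = (1370 - 4172)/2 = (1/2)*(-2802) = -1401)
(A + 20803) - 30864 = (-1401 + 20803) - 30864 = 19402 - 30864 = -11462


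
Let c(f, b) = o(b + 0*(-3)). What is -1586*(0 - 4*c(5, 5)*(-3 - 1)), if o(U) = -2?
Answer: 50752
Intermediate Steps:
c(f, b) = -2
-1586*(0 - 4*c(5, 5)*(-3 - 1)) = -1586*(0 - (-8)*(-3 - 1)) = -1586*(0 - (-8)*(-4)) = -1586*(0 - 4*8) = -1586*(0 - 32) = -1586*(-32) = 50752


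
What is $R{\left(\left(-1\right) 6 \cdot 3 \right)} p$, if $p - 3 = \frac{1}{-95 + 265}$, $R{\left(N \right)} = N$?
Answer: $- \frac{4599}{85} \approx -54.106$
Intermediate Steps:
$p = \frac{511}{170}$ ($p = 3 + \frac{1}{-95 + 265} = 3 + \frac{1}{170} = \frac{511}{170} \approx 3.0059$)
$R{\left(\left(-1\right) 6 \cdot 3 \right)} p = \left(-1\right) 6 \cdot 3 \cdot \frac{511}{170} = \left(-6\right) 3 \cdot \frac{511}{170} = \left(-18\right) \frac{511}{170} = - \frac{4599}{85}$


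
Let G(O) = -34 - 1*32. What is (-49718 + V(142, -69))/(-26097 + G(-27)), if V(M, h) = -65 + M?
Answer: 16547/8721 ≈ 1.8974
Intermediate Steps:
G(O) = -66 (G(O) = -34 - 32 = -66)
(-49718 + V(142, -69))/(-26097 + G(-27)) = (-49718 + (-65 + 142))/(-26097 - 66) = (-49718 + 77)/(-26163) = -49641*(-1/26163) = 16547/8721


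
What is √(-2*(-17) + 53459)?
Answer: √53493 ≈ 231.29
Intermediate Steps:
√(-2*(-17) + 53459) = √(34 + 53459) = √53493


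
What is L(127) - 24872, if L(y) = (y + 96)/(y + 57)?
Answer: -4576225/184 ≈ -24871.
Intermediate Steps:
L(y) = (96 + y)/(57 + y)
L(127) - 24872 = (96 + 127)/(57 + 127) - 24872 = 223/184 - 24872 = -4576225/184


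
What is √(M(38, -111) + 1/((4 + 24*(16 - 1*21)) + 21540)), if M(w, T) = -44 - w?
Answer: I*√2352311013/5356 ≈ 9.0554*I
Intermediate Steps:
√(M(38, -111) + 1/((4 + 24*(16 - 1*21)) + 21540)) = √((-44 - 1*38) + 1/((4 + 24*(16 - 1*21)) + 21540)) = √((-44 - 38) + 1/((4 + 24*(16 - 21)) + 21540)) = √(-82 + 1/((4 + 24*(-5)) + 21540)) = √(-82 + 1/((4 - 120) + 21540)) = √(-82 + 1/(-116 + 21540)) = √(-82 + 1/21424) = √(-1756767/21424) = I*√2352311013/5356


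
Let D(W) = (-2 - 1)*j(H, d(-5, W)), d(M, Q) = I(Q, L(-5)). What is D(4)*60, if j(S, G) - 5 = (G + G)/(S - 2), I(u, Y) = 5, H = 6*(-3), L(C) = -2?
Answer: -810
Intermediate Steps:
H = -18
d(M, Q) = 5
j(S, G) = 5 + 2*G/(-2 + S) (j(S, G) = 5 + (G + G)/(S - 2) = 5 + (2*G)/(-2 + S) = 5 + 2*G/(-2 + S))
D(W) = -27/2 (D(W) = (-2 - 1)*((-10 + 2*5 + 5*(-18))/(-2 - 18)) = -3*(-10 + 10 - 90)/(-20) = -(-3)*(-90)/20 = -3*9/2 = -27/2)
D(4)*60 = -27/2*60 = -810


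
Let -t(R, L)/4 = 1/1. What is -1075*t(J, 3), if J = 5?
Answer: 4300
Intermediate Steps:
t(R, L) = -4 (t(R, L) = -4/1 = -4*1 = -4)
-1075*t(J, 3) = -1075*(-4) = 4300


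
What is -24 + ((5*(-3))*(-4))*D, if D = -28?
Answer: -1704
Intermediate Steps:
-24 + ((5*(-3))*(-4))*D = -24 + ((5*(-3))*(-4))*(-28) = -24 - 15*(-4)*(-28) = -24 + 60*(-28) = -24 - 1680 = -1704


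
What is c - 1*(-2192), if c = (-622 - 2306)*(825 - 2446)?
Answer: 4748480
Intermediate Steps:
c = 4746288 (c = -2928*(-1621) = 4746288)
c - 1*(-2192) = 4746288 - 1*(-2192) = 4746288 + 2192 = 4748480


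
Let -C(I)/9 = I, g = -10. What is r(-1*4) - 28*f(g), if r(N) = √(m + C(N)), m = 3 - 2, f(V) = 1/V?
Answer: 14/5 + √37 ≈ 8.8828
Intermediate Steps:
C(I) = -9*I
m = 1
r(N) = √(1 - 9*N)
r(-1*4) - 28*f(g) = √(1 - (-9)*4) - 28/(-10) = √(1 - 9*(-4)) - 28*(-⅒) = √(1 + 36) + 14/5 = √37 + 14/5 = 14/5 + √37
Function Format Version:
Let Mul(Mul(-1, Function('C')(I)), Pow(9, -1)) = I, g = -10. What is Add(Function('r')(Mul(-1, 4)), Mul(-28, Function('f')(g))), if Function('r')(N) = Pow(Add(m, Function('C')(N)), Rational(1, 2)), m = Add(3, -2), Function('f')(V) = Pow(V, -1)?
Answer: Add(Rational(14, 5), Pow(37, Rational(1, 2))) ≈ 8.8828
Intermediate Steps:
Function('C')(I) = Mul(-9, I)
m = 1
Function('r')(N) = Pow(Add(1, Mul(-9, N)), Rational(1, 2))
Add(Function('r')(Mul(-1, 4)), Mul(-28, Function('f')(g))) = Add(Pow(Add(1, Mul(-9, Mul(-1, 4))), Rational(1, 2)), Mul(-28, Pow(-10, -1))) = Add(Pow(Add(1, Mul(-9, -4)), Rational(1, 2)), Mul(-28, Rational(-1, 10))) = Add(Pow(Add(1, 36), Rational(1, 2)), Rational(14, 5)) = Add(Pow(37, Rational(1, 2)), Rational(14, 5)) = Add(Rational(14, 5), Pow(37, Rational(1, 2)))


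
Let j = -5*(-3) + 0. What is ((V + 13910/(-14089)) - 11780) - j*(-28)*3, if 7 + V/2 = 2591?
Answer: -75418238/14089 ≈ -5353.0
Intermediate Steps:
V = 5168 (V = -14 + 2*2591 = -14 + 5182 = 5168)
j = 15 (j = 15 + 0 = 15)
((V + 13910/(-14089)) - 11780) - j*(-28)*3 = ((5168 + 13910/(-14089)) - 11780) - 15*(-28)*3 = ((5168 + 13910*(-1/14089)) - 11780) - (-420)*3 = ((5168 - 13910/14089) - 11780) - 1*(-1260) = (72798042/14089 - 11780) + 1260 = -93170378/14089 + 1260 = -75418238/14089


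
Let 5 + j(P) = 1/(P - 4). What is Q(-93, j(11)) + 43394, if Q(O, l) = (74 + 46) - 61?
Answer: 43453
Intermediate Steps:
j(P) = -5 + 1/(-4 + P) (j(P) = -5 + 1/(P - 4) = -5 + 1/(-4 + P))
Q(O, l) = 59 (Q(O, l) = 120 - 61 = 59)
Q(-93, j(11)) + 43394 = 59 + 43394 = 43453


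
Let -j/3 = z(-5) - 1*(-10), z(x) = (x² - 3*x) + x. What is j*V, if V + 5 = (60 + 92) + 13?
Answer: -21600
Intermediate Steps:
z(x) = x² - 2*x
V = 160 (V = -5 + ((60 + 92) + 13) = -5 + (152 + 13) = -5 + 165 = 160)
j = -135 (j = -3*(-5*(-2 - 5) - 1*(-10)) = -3*(-5*(-7) + 10) = -3*(35 + 10) = -3*45 = -135)
j*V = -135*160 = -21600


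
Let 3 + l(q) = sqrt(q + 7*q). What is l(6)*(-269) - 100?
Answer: 707 - 1076*sqrt(3) ≈ -1156.7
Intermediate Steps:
l(q) = -3 + 2*sqrt(2)*sqrt(q) (l(q) = -3 + sqrt(q + 7*q) = -3 + sqrt(8*q) = -3 + 2*sqrt(2)*sqrt(q))
l(6)*(-269) - 100 = (-3 + 2*sqrt(2)*sqrt(6))*(-269) - 100 = (-3 + 4*sqrt(3))*(-269) - 100 = (807 - 1076*sqrt(3)) - 100 = 707 - 1076*sqrt(3)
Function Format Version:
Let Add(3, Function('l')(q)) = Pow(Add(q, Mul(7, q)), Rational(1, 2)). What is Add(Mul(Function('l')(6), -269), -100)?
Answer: Add(707, Mul(-1076, Pow(3, Rational(1, 2)))) ≈ -1156.7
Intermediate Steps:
Function('l')(q) = Add(-3, Mul(2, Pow(2, Rational(1, 2)), Pow(q, Rational(1, 2)))) (Function('l')(q) = Add(-3, Pow(Add(q, Mul(7, q)), Rational(1, 2))) = Add(-3, Pow(Mul(8, q), Rational(1, 2))) = Add(-3, Mul(2, Pow(2, Rational(1, 2)), Pow(q, Rational(1, 2)))))
Add(Mul(Function('l')(6), -269), -100) = Add(Mul(Add(-3, Mul(2, Pow(2, Rational(1, 2)), Pow(6, Rational(1, 2)))), -269), -100) = Add(Mul(Add(-3, Mul(4, Pow(3, Rational(1, 2)))), -269), -100) = Add(Add(807, Mul(-1076, Pow(3, Rational(1, 2)))), -100) = Add(707, Mul(-1076, Pow(3, Rational(1, 2))))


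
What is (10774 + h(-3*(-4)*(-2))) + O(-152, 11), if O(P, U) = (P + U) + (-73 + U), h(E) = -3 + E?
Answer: 10544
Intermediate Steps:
O(P, U) = -73 + P + 2*U
(10774 + h(-3*(-4)*(-2))) + O(-152, 11) = (10774 + (-3 - 3*(-4)*(-2))) + (-73 - 152 + 2*11) = (10774 + (-3 + 12*(-2))) + (-73 - 152 + 22) = (10774 + (-3 - 24)) - 203 = (10774 - 27) - 203 = 10747 - 203 = 10544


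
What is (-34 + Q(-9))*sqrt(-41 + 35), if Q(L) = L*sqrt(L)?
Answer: sqrt(6)*(27 - 34*I) ≈ 66.136 - 83.283*I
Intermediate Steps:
Q(L) = L**(3/2)
(-34 + Q(-9))*sqrt(-41 + 35) = (-34 + (-9)**(3/2))*sqrt(-41 + 35) = (-34 - 27*I)*sqrt(-6) = (-34 - 27*I)*(I*sqrt(6)) = I*sqrt(6)*(-34 - 27*I)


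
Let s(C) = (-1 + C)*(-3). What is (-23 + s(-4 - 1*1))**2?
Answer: 25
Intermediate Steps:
s(C) = 3 - 3*C
(-23 + s(-4 - 1*1))**2 = (-23 + (3 - 3*(-4 - 1*1)))**2 = (-23 + (3 - 3*(-4 - 1)))**2 = (-23 + (3 - 3*(-5)))**2 = (-23 + (3 + 15))**2 = (-23 + 18)**2 = (-5)**2 = 25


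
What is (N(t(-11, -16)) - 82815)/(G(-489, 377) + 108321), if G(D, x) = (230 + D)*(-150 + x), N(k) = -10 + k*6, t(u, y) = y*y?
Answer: -81289/49528 ≈ -1.6413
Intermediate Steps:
t(u, y) = y²
N(k) = -10 + 6*k
G(D, x) = (-150 + x)*(230 + D)
(N(t(-11, -16)) - 82815)/(G(-489, 377) + 108321) = ((-10 + 6*(-16)²) - 82815)/((-34500 - 150*(-489) + 230*377 - 489*377) + 108321) = ((-10 + 6*256) - 82815)/((-34500 + 73350 + 86710 - 184353) + 108321) = ((-10 + 1536) - 82815)/(-58793 + 108321) = (1526 - 82815)/49528 = -81289*1/49528 = -81289/49528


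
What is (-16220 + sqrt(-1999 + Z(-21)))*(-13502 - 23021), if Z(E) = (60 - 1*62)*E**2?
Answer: 592403060 - 36523*I*sqrt(2881) ≈ 5.924e+8 - 1.9604e+6*I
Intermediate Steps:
Z(E) = -2*E**2 (Z(E) = (60 - 62)*E**2 = -2*E**2)
(-16220 + sqrt(-1999 + Z(-21)))*(-13502 - 23021) = (-16220 + sqrt(-1999 - 2*(-21)**2))*(-13502 - 23021) = (-16220 + sqrt(-1999 - 2*441))*(-36523) = (-16220 + sqrt(-1999 - 882))*(-36523) = (-16220 + sqrt(-2881))*(-36523) = (-16220 + I*sqrt(2881))*(-36523) = 592403060 - 36523*I*sqrt(2881)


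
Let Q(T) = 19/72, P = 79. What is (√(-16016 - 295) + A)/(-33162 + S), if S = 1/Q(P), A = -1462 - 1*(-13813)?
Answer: -78223/210002 - 19*I*√16311/630006 ≈ -0.37249 - 0.0038517*I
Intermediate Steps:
A = 12351 (A = -1462 + 13813 = 12351)
Q(T) = 19/72 (Q(T) = 19*(1/72) = 19/72)
S = 72/19 (S = 1/(19/72) = 72/19 ≈ 3.7895)
(√(-16016 - 295) + A)/(-33162 + S) = (√(-16016 - 295) + 12351)/(-33162 + 72/19) = (√(-16311) + 12351)/(-630006/19) = (I*√16311 + 12351)*(-19/630006) = (12351 + I*√16311)*(-19/630006) = -78223/210002 - 19*I*√16311/630006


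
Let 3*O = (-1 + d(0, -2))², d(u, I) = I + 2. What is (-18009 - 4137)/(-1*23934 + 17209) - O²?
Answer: 192589/60525 ≈ 3.1820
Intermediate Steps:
d(u, I) = 2 + I
O = ⅓ (O = (-1 + (2 - 2))²/3 = (-1 + 0)²/3 = (⅓)*(-1)² = (⅓)*1 = ⅓ ≈ 0.33333)
(-18009 - 4137)/(-1*23934 + 17209) - O² = (-18009 - 4137)/(-1*23934 + 17209) - (⅓)² = -22146/(-23934 + 17209) - 1*⅑ = -22146/(-6725) - ⅑ = -22146*(-1/6725) - ⅑ = 22146/6725 - ⅑ = 192589/60525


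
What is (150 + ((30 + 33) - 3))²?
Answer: 44100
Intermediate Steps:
(150 + ((30 + 33) - 3))² = (150 + (63 - 3))² = (150 + 60)² = 210² = 44100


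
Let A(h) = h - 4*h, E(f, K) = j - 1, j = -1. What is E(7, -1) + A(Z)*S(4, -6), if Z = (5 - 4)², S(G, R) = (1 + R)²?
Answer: -77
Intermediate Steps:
E(f, K) = -2 (E(f, K) = -1 - 1 = -2)
Z = 1 (Z = 1² = 1)
A(h) = -3*h
E(7, -1) + A(Z)*S(4, -6) = -2 + (-3*1)*(1 - 6)² = -2 - 3*(-5)² = -2 - 3*25 = -2 - 75 = -77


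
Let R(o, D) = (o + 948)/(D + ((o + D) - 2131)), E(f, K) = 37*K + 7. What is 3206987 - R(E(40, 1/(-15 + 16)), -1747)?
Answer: 17898195439/5581 ≈ 3.2070e+6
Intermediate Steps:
E(f, K) = 7 + 37*K
R(o, D) = (948 + o)/(-2131 + o + 2*D) (R(o, D) = (948 + o)/(D + ((D + o) - 2131)) = (948 + o)/(D + (-2131 + D + o)) = (948 + o)/(-2131 + o + 2*D))
3206987 - R(E(40, 1/(-15 + 16)), -1747) = 3206987 - (948 + (7 + 37/(-15 + 16)))/(-2131 + (7 + 37/(-15 + 16)) + 2*(-1747)) = 3206987 - (948 + (7 + 37/1))/(-2131 + (7 + 37/1) - 3494) = 3206987 - (948 + (7 + 37*1))/(-2131 + (7 + 37*1) - 3494) = 3206987 - (948 + (7 + 37))/(-2131 + (7 + 37) - 3494) = 3206987 - (948 + 44)/(-2131 + 44 - 3494) = 3206987 - 992/(-5581) = 3206987 - (-1)*992/5581 = 3206987 - 1*(-992/5581) = 3206987 + 992/5581 = 17898195439/5581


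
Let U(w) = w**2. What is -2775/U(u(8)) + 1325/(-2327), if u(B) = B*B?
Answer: -11884625/9531392 ≈ -1.2469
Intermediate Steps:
u(B) = B**2
-2775/U(u(8)) + 1325/(-2327) = -2775/((8**2)**2) + 1325/(-2327) = -2775/(64**2) + 1325*(-1/2327) = -2775/4096 - 1325/2327 = -11884625/9531392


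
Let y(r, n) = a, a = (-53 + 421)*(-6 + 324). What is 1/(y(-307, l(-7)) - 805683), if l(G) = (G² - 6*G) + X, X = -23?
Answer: -1/688659 ≈ -1.4521e-6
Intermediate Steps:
l(G) = -23 + G² - 6*G (l(G) = (G² - 6*G) - 23 = -23 + G² - 6*G)
a = 117024 (a = 368*318 = 117024)
y(r, n) = 117024
1/(y(-307, l(-7)) - 805683) = 1/(117024 - 805683) = 1/(-688659) = -1/688659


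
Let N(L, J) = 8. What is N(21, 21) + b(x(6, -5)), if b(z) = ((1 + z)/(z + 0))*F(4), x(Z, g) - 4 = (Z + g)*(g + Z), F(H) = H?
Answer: 64/5 ≈ 12.800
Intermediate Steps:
x(Z, g) = 4 + (Z + g)**2 (x(Z, g) = 4 + (Z + g)*(g + Z) = 4 + (Z + g)*(Z + g) = 4 + (Z + g)**2)
b(z) = 4*(1 + z)/z (b(z) = ((1 + z)/(z + 0))*4 = ((1 + z)/z)*4 = 4*(1 + z)/z)
N(21, 21) + b(x(6, -5)) = 8 + (4 + 4/(4 + (6 - 5)**2)) = 8 + (4 + 4/(4 + 1**2)) = 8 + (4 + 4/(4 + 1)) = 8 + (4 + 4/5) = 8 + 24/5 = 64/5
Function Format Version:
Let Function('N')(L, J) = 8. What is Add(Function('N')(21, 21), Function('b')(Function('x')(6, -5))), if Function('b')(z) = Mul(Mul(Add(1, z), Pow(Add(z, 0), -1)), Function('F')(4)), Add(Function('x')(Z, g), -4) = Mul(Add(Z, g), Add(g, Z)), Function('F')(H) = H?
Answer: Rational(64, 5) ≈ 12.800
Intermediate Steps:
Function('x')(Z, g) = Add(4, Pow(Add(Z, g), 2)) (Function('x')(Z, g) = Add(4, Mul(Add(Z, g), Add(g, Z))) = Add(4, Mul(Add(Z, g), Add(Z, g))) = Add(4, Pow(Add(Z, g), 2)))
Function('b')(z) = Mul(4, Pow(z, -1), Add(1, z)) (Function('b')(z) = Mul(Mul(Add(1, z), Pow(Add(z, 0), -1)), 4) = Mul(Mul(Add(1, z), Pow(z, -1)), 4) = Mul(Mul(Pow(z, -1), Add(1, z)), 4) = Mul(4, Pow(z, -1), Add(1, z)))
Add(Function('N')(21, 21), Function('b')(Function('x')(6, -5))) = Add(8, Add(4, Mul(4, Pow(Add(4, Pow(Add(6, -5), 2)), -1)))) = Add(8, Add(4, Mul(4, Pow(Add(4, Pow(1, 2)), -1)))) = Add(8, Add(4, Mul(4, Pow(Add(4, 1), -1)))) = Add(8, Add(4, Mul(4, Pow(5, -1)))) = Add(8, Add(4, Mul(4, Rational(1, 5)))) = Add(8, Add(4, Rational(4, 5))) = Add(8, Rational(24, 5)) = Rational(64, 5)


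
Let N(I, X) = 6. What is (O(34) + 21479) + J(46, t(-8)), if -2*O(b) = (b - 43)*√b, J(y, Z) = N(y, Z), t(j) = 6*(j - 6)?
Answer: 21485 + 9*√34/2 ≈ 21511.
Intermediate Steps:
t(j) = -36 + 6*j (t(j) = 6*(-6 + j) = -36 + 6*j)
J(y, Z) = 6
O(b) = -√b*(-43 + b)/2 (O(b) = -(b - 43)*√b/2 = -(-43 + b)*√b/2 = -√b*(-43 + b)/2)
(O(34) + 21479) + J(46, t(-8)) = (√34*(43 - 1*34)/2 + 21479) + 6 = (√34*(43 - 34)/2 + 21479) + 6 = ((½)*√34*9 + 21479) + 6 = (9*√34/2 + 21479) + 6 = (21479 + 9*√34/2) + 6 = 21485 + 9*√34/2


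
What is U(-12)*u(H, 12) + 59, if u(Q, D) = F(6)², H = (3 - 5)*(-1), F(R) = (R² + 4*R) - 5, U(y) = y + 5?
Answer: -21116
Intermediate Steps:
U(y) = 5 + y
F(R) = -5 + R² + 4*R
H = 2 (H = -2*(-1) = 2)
u(Q, D) = 3025 (u(Q, D) = (-5 + 6² + 4*6)² = (-5 + 36 + 24)² = 55² = 3025)
U(-12)*u(H, 12) + 59 = (5 - 12)*3025 + 59 = -7*3025 + 59 = -21175 + 59 = -21116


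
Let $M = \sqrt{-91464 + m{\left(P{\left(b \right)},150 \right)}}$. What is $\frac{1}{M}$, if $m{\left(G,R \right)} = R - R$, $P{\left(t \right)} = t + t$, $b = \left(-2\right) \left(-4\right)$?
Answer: $- \frac{i \sqrt{22866}}{45732} \approx - 0.0033065 i$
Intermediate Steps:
$b = 8$
$P{\left(t \right)} = 2 t$
$m{\left(G,R \right)} = 0$
$M = 2 i \sqrt{22866}$ ($M = \sqrt{-91464 + 0} = \sqrt{-91464} = 2 i \sqrt{22866} \approx 302.43 i$)
$\frac{1}{M} = \frac{1}{2 i \sqrt{22866}} = - \frac{i \sqrt{22866}}{45732}$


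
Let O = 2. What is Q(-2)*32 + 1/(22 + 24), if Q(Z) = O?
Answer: 2945/46 ≈ 64.022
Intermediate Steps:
Q(Z) = 2
Q(-2)*32 + 1/(22 + 24) = 2*32 + 1/(22 + 24) = 64 + 1/46 = 2945/46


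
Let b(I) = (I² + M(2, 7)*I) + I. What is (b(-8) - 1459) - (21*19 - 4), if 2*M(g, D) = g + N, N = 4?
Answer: -1822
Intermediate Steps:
M(g, D) = 2 + g/2 (M(g, D) = (g + 4)/2 = (4 + g)/2 = 2 + g/2)
b(I) = I² + 4*I (b(I) = (I² + (2 + (½)*2)*I) + I = (I² + (2 + 1)*I) + I = (I² + 3*I) + I = I² + 4*I)
(b(-8) - 1459) - (21*19 - 4) = (-8*(4 - 8) - 1459) - (21*19 - 4) = (-8*(-4) - 1459) - (399 - 4) = (32 - 1459) - 1*395 = -1427 - 395 = -1822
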